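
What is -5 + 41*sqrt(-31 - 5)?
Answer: -5 + 246*I ≈ -5.0 + 246.0*I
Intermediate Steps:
-5 + 41*sqrt(-31 - 5) = -5 + 41*sqrt(-36) = -5 + 41*(6*I) = -5 + 246*I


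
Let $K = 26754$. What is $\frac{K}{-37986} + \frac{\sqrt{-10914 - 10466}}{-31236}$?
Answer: $- \frac{343}{487} - \frac{i \sqrt{5345}}{15618} \approx -0.70431 - 0.0046811 i$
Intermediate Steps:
$\frac{K}{-37986} + \frac{\sqrt{-10914 - 10466}}{-31236} = \frac{26754}{-37986} + \frac{\sqrt{-10914 - 10466}}{-31236} = 26754 \left(- \frac{1}{37986}\right) + \sqrt{-21380} \left(- \frac{1}{31236}\right) = - \frac{343}{487} + 2 i \sqrt{5345} \left(- \frac{1}{31236}\right) = - \frac{343}{487} - \frac{i \sqrt{5345}}{15618}$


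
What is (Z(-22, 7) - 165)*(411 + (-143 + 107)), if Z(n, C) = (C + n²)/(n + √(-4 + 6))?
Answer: -16937250/241 - 184125*√2/482 ≈ -70819.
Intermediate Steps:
Z(n, C) = (C + n²)/(n + √2)
(Z(-22, 7) - 165)*(411 + (-143 + 107)) = ((7 + (-22)²)/(-22 + √2) - 165)*(411 + (-143 + 107)) = ((7 + 484)/(-22 + √2) - 165)*(411 - 36) = (491/(-22 + √2) - 165)*375 = (-165 + 491/(-22 + √2))*375 = -61875 + 184125/(-22 + √2)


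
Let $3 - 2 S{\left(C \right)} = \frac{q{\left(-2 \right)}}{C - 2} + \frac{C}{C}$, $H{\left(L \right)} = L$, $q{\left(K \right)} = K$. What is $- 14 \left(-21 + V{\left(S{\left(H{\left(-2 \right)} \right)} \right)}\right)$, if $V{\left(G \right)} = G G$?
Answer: $\frac{2289}{8} \approx 286.13$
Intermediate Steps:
$S{\left(C \right)} = 1 + \frac{1}{-2 + C}$ ($S{\left(C \right)} = \frac{3}{2} - \frac{- \frac{2}{C - 2} + \frac{C}{C}}{2} = \frac{3}{2} - \frac{- \frac{2}{C - 2} + 1}{2} = \frac{3}{2} - \frac{- \frac{2}{-2 + C} + 1}{2} = \frac{3}{2} - \frac{1 - \frac{2}{-2 + C}}{2} = \frac{3}{2} - \left(\frac{1}{2} - \frac{1}{-2 + C}\right) = 1 + \frac{1}{-2 + C}$)
$V{\left(G \right)} = G^{2}$
$- 14 \left(-21 + V{\left(S{\left(H{\left(-2 \right)} \right)} \right)}\right) = - 14 \left(-21 + \left(\frac{-1 - 2}{-2 - 2}\right)^{2}\right) = - 14 \left(-21 + \left(\frac{1}{-4} \left(-3\right)\right)^{2}\right) = - 14 \left(-21 + \left(\left(- \frac{1}{4}\right) \left(-3\right)\right)^{2}\right) = - 14 \left(-21 + \left(\frac{3}{4}\right)^{2}\right) = - 14 \left(-21 + \frac{9}{16}\right) = \left(-14\right) \left(- \frac{327}{16}\right) = \frac{2289}{8}$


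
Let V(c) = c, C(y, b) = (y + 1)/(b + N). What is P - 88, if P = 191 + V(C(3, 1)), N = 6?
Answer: 725/7 ≈ 103.57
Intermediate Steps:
C(y, b) = (1 + y)/(6 + b) (C(y, b) = (y + 1)/(b + 6) = (1 + y)/(6 + b))
P = 1341/7 (P = 191 + (1 + 3)/(6 + 1) = 191 + 4/7 = 1341/7 ≈ 191.57)
P - 88 = 1341/7 - 88 = 725/7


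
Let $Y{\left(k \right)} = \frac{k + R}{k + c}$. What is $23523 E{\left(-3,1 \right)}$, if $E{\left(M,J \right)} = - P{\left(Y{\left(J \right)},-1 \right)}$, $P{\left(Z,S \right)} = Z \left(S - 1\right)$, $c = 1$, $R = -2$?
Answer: $-23523$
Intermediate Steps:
$Y{\left(k \right)} = \frac{-2 + k}{1 + k}$ ($Y{\left(k \right)} = \frac{k - 2}{k + 1} = \frac{-2 + k}{1 + k}$)
$P{\left(Z,S \right)} = Z \left(-1 + S\right)$
$E{\left(M,J \right)} = \frac{2 \left(-2 + J\right)}{1 + J}$ ($E{\left(M,J \right)} = - \frac{-2 + J}{1 + J} \left(-1 - 1\right) = - \frac{-2 + J}{1 + J} \left(-2\right) = - \frac{\left(-2\right) \left(-2 + J\right)}{1 + J} = \frac{2 \left(-2 + J\right)}{1 + J}$)
$23523 E{\left(-3,1 \right)} = 23523 \frac{2 \left(-2 + 1\right)}{1 + 1} = 23523 \cdot 2 \cdot \frac{1}{2} \left(-1\right) = 23523 \left(-1\right) = -23523$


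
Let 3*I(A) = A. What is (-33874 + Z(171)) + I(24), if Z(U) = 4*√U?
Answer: -33866 + 12*√19 ≈ -33814.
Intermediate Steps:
I(A) = A/3
(-33874 + Z(171)) + I(24) = (-33874 + 4*√171) + (⅓)*24 = (-33874 + 4*(3*√19)) + 8 = (-33874 + 12*√19) + 8 = -33866 + 12*√19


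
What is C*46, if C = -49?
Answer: -2254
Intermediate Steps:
C*46 = -49*46 = -2254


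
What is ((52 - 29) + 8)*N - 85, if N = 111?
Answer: 3356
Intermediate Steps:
((52 - 29) + 8)*N - 85 = ((52 - 29) + 8)*111 - 85 = (23 + 8)*111 - 85 = 31*111 - 85 = 3441 - 85 = 3356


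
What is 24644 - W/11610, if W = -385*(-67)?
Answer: 57218209/2322 ≈ 24642.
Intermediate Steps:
W = 25795
24644 - W/11610 = 24644 - 25795/11610 = 24644 - 1*5159/2322 = 24644 - 5159/2322 = 57218209/2322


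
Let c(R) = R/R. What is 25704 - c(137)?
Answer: 25703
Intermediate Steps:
c(R) = 1
25704 - c(137) = 25704 - 1*1 = 25704 - 1 = 25703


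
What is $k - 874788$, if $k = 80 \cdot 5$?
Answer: $-874388$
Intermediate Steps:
$k = 400$
$k - 874788 = 400 - 874788 = -874388$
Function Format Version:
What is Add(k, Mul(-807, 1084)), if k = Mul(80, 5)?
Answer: -874388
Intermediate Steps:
k = 400
Add(k, Mul(-807, 1084)) = Add(400, Mul(-807, 1084)) = Add(400, -874788) = -874388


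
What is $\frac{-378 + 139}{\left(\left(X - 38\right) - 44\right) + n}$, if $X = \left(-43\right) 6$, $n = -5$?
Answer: $\frac{239}{345} \approx 0.69275$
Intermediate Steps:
$X = -258$
$\frac{-378 + 139}{\left(\left(X - 38\right) - 44\right) + n} = \frac{-378 + 139}{\left(\left(-258 - 38\right) - 44\right) - 5} = - \frac{239}{\left(-296 - 44\right) - 5} = - \frac{239}{-340 - 5} = - \frac{239}{-345} = \left(-239\right) \left(- \frac{1}{345}\right) = \frac{239}{345}$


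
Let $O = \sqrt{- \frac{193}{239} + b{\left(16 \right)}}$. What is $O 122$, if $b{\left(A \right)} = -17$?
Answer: $\frac{488 i \sqrt{63574}}{239} \approx 514.83 i$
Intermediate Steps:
$O = \frac{4 i \sqrt{63574}}{239}$ ($O = \sqrt{- \frac{193}{239} - 17} = \sqrt{- \frac{4256}{239}} = \frac{4 i \sqrt{63574}}{239} \approx 4.2199 i$)
$O 122 = \frac{4 i \sqrt{63574}}{239} \cdot 122 = \frac{488 i \sqrt{63574}}{239}$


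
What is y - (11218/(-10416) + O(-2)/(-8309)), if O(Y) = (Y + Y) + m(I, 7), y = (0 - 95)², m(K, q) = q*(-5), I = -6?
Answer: 7971177181/883128 ≈ 9026.1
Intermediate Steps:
m(K, q) = -5*q
y = 9025 (y = (-95)² = 9025)
O(Y) = -35 + 2*Y (O(Y) = (Y + Y) - 5*7 = 2*Y - 35 = -35 + 2*Y)
y - (11218/(-10416) + O(-2)/(-8309)) = 9025 - (11218/(-10416) + (-35 + 2*(-2))/(-8309)) = 9025 - (11218*(-1/10416) + (-35 - 4)*(-1/8309)) = 9025 - (-5609/5208 - 39*(-1/8309)) = 9025 - (-5609/5208 + 39/8309) = 9025 - 1*(-946981/883128) = 9025 + 946981/883128 = 7971177181/883128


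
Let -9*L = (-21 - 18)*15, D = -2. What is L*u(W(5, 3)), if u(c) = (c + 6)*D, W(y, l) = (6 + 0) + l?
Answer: -1950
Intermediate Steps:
W(y, l) = 6 + l
L = 65 (L = -(-21 - 18)*15/9 = -(-13)*15/3 = -1/9*(-585) = 65)
u(c) = -12 - 2*c (u(c) = (c + 6)*(-2) = (6 + c)*(-2) = -12 - 2*c)
L*u(W(5, 3)) = 65*(-12 - 2*(6 + 3)) = 65*(-12 - 2*9) = 65*(-12 - 18) = 65*(-30) = -1950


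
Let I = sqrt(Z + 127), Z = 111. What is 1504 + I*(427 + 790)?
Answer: 1504 + 1217*sqrt(238) ≈ 20279.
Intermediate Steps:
I = sqrt(238) (I = sqrt(111 + 127) = sqrt(238) ≈ 15.427)
1504 + I*(427 + 790) = 1504 + sqrt(238)*(427 + 790) = 1504 + sqrt(238)*1217 = 1504 + 1217*sqrt(238)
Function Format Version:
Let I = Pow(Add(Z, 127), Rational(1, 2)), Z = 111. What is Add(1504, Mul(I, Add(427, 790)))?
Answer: Add(1504, Mul(1217, Pow(238, Rational(1, 2)))) ≈ 20279.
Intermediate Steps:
I = Pow(238, Rational(1, 2)) (I = Pow(Add(111, 127), Rational(1, 2)) = Pow(238, Rational(1, 2)) ≈ 15.427)
Add(1504, Mul(I, Add(427, 790))) = Add(1504, Mul(Pow(238, Rational(1, 2)), Add(427, 790))) = Add(1504, Mul(Pow(238, Rational(1, 2)), 1217)) = Add(1504, Mul(1217, Pow(238, Rational(1, 2))))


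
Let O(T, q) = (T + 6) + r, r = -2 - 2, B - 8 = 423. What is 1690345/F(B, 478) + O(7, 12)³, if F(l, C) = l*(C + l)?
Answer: 287297236/391779 ≈ 733.31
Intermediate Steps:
B = 431 (B = 8 + 423 = 431)
r = -4
O(T, q) = 2 + T (O(T, q) = (T + 6) - 4 = (6 + T) - 4 = 2 + T)
1690345/F(B, 478) + O(7, 12)³ = 1690345/((431*(478 + 431))) + (2 + 7)³ = 1690345/((431*909)) + 9³ = 1690345/391779 + 729 = 287297236/391779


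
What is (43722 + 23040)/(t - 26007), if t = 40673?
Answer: 33381/7333 ≈ 4.5522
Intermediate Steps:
(43722 + 23040)/(t - 26007) = (43722 + 23040)/(40673 - 26007) = 66762/14666 = 66762*(1/14666) = 33381/7333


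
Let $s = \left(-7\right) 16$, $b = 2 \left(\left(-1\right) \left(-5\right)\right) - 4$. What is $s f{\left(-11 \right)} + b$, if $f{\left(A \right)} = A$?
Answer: $1238$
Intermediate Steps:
$b = 6$ ($b = 2 \cdot 5 - 4 = 10 - 4 = 6$)
$s = -112$
$s f{\left(-11 \right)} + b = \left(-112\right) \left(-11\right) + 6 = 1232 + 6 = 1238$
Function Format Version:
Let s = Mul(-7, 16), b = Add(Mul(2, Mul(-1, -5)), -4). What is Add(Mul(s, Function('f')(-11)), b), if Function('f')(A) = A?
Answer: 1238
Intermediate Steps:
b = 6 (b = Add(Mul(2, 5), -4) = Add(10, -4) = 6)
s = -112
Add(Mul(s, Function('f')(-11)), b) = Add(Mul(-112, -11), 6) = Add(1232, 6) = 1238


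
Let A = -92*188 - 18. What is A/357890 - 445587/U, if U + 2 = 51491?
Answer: -26727101996/3071233035 ≈ -8.7024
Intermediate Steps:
A = -17314 (A = -17296 - 18 = -17314)
U = 51489 (U = -2 + 51491 = 51489)
A/357890 - 445587/U = -17314/357890 - 445587/51489 = -17314*1/357890 - 445587*1/51489 = -8657/178945 - 148529/17163 = -26727101996/3071233035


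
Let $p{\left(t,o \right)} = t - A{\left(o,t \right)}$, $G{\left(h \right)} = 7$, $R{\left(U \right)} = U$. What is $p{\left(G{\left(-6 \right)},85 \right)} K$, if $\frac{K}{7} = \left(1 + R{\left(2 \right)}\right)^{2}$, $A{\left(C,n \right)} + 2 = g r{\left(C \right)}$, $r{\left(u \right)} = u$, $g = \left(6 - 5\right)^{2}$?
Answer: $-4788$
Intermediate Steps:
$g = 1$ ($g = 1^{2} = 1$)
$A{\left(C,n \right)} = -2 + C$ ($A{\left(C,n \right)} = -2 + 1 C = -2 + C$)
$p{\left(t,o \right)} = 2 + t - o$ ($p{\left(t,o \right)} = t - \left(-2 + o\right) = 2 + t - o$)
$K = 63$ ($K = 7 \left(1 + 2\right)^{2} = 7 \cdot 3^{2} = 7 \cdot 9 = 63$)
$p{\left(G{\left(-6 \right)},85 \right)} K = \left(2 + 7 - 85\right) 63 = \left(-76\right) 63 = -4788$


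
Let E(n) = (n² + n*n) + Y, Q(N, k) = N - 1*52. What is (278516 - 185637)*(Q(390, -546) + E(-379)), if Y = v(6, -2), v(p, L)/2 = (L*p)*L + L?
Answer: 26717944656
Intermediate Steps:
v(p, L) = 2*L + 2*p*L² (v(p, L) = 2*((L*p)*L + L) = 2*(p*L² + L) = 2*(L + p*L²) = 2*L + 2*p*L²)
Y = 44 (Y = 2*(-2)*(1 - 2*6) = 2*(-2)*(1 - 12) = 2*(-2)*(-11) = 44)
Q(N, k) = -52 + N (Q(N, k) = N - 52 = -52 + N)
E(n) = 44 + 2*n² (E(n) = (n² + n*n) + 44 = (n² + n²) + 44 = 2*n² + 44 = 44 + 2*n²)
(278516 - 185637)*(Q(390, -546) + E(-379)) = (278516 - 185637)*((-52 + 390) + (44 + 2*(-379)²)) = 92879*(338 + (44 + 2*143641)) = 92879*(338 + (44 + 287282)) = 92879*(338 + 287326) = 92879*287664 = 26717944656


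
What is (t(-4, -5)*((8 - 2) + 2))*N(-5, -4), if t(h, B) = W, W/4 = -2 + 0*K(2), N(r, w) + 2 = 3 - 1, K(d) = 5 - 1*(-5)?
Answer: 0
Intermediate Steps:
K(d) = 10 (K(d) = 5 + 5 = 10)
N(r, w) = 0 (N(r, w) = -2 + (3 - 1) = -2 + 2 = 0)
W = -8 (W = 4*(-2 + 0*10) = 4*(-2 + 0) = 4*(-2) = -8)
t(h, B) = -8
(t(-4, -5)*((8 - 2) + 2))*N(-5, -4) = -8*((8 - 2) + 2)*0 = -8*(6 + 2)*0 = -8*8*0 = -64*0 = 0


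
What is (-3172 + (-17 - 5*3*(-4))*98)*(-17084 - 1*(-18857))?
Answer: 1847466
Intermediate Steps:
(-3172 + (-17 - 5*3*(-4))*98)*(-17084 - 1*(-18857)) = (-3172 + (-17 - 15*(-4))*98)*(-17084 + 18857) = (-3172 + (-17 + 60)*98)*1773 = (-3172 + 43*98)*1773 = (-3172 + 4214)*1773 = 1042*1773 = 1847466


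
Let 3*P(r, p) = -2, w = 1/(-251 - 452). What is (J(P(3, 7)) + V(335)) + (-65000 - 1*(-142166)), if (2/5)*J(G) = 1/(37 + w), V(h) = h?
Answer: 806321107/10404 ≈ 77501.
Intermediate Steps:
w = -1/703 (w = 1/(-703) = -1/703 ≈ -0.0014225)
P(r, p) = -2/3 (P(r, p) = (1/3)*(-2) = -2/3)
J(G) = 703/10404 (J(G) = 5/(2*(37 - 1/703)) = 5/(2*(26010/703)) = (5/2)*(703/26010) = 703/10404)
(J(P(3, 7)) + V(335)) + (-65000 - 1*(-142166)) = (703/10404 + 335) + (-65000 - 1*(-142166)) = 3486043/10404 + (-65000 + 142166) = 3486043/10404 + 77166 = 806321107/10404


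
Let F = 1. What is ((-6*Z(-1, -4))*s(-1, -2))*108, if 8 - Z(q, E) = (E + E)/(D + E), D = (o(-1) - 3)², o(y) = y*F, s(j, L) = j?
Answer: 5616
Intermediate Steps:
o(y) = y (o(y) = y*1 = y)
D = 16 (D = (-1 - 3)² = (-4)² = 16)
Z(q, E) = 8 - 2*E/(16 + E) (Z(q, E) = 8 - (E + E)/(16 + E) = 8 - 2*E/(16 + E))
((-6*Z(-1, -4))*s(-1, -2))*108 = (-12*(64 + 3*(-4))/(16 - 4)*(-1))*108 = (-12*(64 - 12)/12*(-1))*108 = (-12*52/12*(-1))*108 = (-6*26/3*(-1))*108 = -52*(-1)*108 = 52*108 = 5616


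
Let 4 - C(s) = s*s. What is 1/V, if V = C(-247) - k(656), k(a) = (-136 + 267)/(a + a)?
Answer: -1312/80038691 ≈ -1.6392e-5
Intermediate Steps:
k(a) = 131/(2*a) (k(a) = 131/((2*a)) = 131*(1/(2*a)) = 131/(2*a))
C(s) = 4 - s**2 (C(s) = 4 - s*s = 4 - s**2)
V = -80038691/1312 (V = (4 - 1*(-247)**2) - 131/(2*656) = (4 - 1*61009) - 131/(2*656) = (4 - 61009) - 1*131/1312 = -61005 - 131/1312 = -80038691/1312 ≈ -61005.)
1/V = 1/(-80038691/1312) = -1312/80038691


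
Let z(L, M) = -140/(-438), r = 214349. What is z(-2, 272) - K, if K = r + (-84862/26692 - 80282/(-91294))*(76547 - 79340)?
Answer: -4207791019347077/19059409254 ≈ -2.2077e+5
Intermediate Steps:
K = 19213685440163/87029266 (K = 214349 + (-84862/26692 - 80282/(-91294))*(76547 - 79340) = 214349 + (-84862*1/26692 - 80282*(-1/91294))*(-2793) = 214349 + (-42431/13346 + 40141/45647)*(-2793) = 214349 - 1401126071/609204862*(-2793) = 214349 + 559049302329/87029266 = 19213685440163/87029266 ≈ 2.2077e+5)
z(L, M) = 70/219 (z(L, M) = -140*(-1/438) = 70/219)
z(-2, 272) - K = 70/219 - 1*19213685440163/87029266 = 70/219 - 19213685440163/87029266 = -4207791019347077/19059409254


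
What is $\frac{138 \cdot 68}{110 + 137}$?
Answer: $\frac{9384}{247} \approx 37.992$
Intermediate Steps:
$\frac{138 \cdot 68}{110 + 137} = \frac{9384}{247}$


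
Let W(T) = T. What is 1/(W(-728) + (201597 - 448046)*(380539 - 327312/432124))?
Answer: -15433/1447357206934591 ≈ -1.0663e-11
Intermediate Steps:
1/(W(-728) + (201597 - 448046)*(380539 - 327312/432124)) = 1/(-728 + (201597 - 448046)*(380539 - 327312/432124)) = 1/(-728 - 246449*(380539 - 327312*1/432124)) = 1/(-728 - 246449*(380539 - 81828/108031)) = 1/(-728 - 246449*41109926881/108031) = 1/(-728 - 1447357195699367/15433) = 1/(-1447357206934591/15433) = -15433/1447357206934591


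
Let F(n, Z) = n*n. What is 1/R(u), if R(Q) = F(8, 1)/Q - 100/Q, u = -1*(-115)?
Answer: -115/36 ≈ -3.1944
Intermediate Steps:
F(n, Z) = n²
u = 115
R(Q) = -36/Q (R(Q) = 8²/Q - 100/Q = 64/Q - 100/Q = -36/Q)
1/R(u) = 1/(-36/115) = -115/36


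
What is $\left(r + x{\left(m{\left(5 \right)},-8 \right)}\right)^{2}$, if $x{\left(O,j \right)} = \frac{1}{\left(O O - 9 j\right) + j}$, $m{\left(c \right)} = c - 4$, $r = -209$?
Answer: $\frac{184525056}{4225} \approx 43675.0$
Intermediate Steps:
$m{\left(c \right)} = -4 + c$
$x{\left(O,j \right)} = \frac{1}{O^{2} - 8 j}$ ($x{\left(O,j \right)} = \frac{1}{\left(O^{2} - 9 j\right) + j} = \frac{1}{O^{2} - 8 j}$)
$\left(r + x{\left(m{\left(5 \right)},-8 \right)}\right)^{2} = \left(-209 + \frac{1}{\left(-4 + 5\right)^{2} - -64}\right)^{2} = \left(-209 + \frac{1}{1^{2} + 64}\right)^{2} = \left(-209 + \frac{1}{1 + 64}\right)^{2} = \left(-209 + \frac{1}{65}\right)^{2} = \left(- \frac{13584}{65}\right)^{2} = \frac{184525056}{4225}$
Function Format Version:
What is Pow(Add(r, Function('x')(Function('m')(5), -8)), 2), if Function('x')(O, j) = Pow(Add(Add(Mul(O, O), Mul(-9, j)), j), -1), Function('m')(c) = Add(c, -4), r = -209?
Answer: Rational(184525056, 4225) ≈ 43675.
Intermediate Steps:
Function('m')(c) = Add(-4, c)
Function('x')(O, j) = Pow(Add(Pow(O, 2), Mul(-8, j)), -1) (Function('x')(O, j) = Pow(Add(Add(Pow(O, 2), Mul(-9, j)), j), -1) = Pow(Add(Pow(O, 2), Mul(-8, j)), -1))
Pow(Add(r, Function('x')(Function('m')(5), -8)), 2) = Pow(Add(-209, Pow(Add(Pow(Add(-4, 5), 2), Mul(-8, -8)), -1)), 2) = Pow(Add(-209, Pow(Add(Pow(1, 2), 64), -1)), 2) = Pow(Add(-209, Pow(Add(1, 64), -1)), 2) = Pow(Add(-209, Pow(65, -1)), 2) = Pow(Add(-209, Rational(1, 65)), 2) = Pow(Rational(-13584, 65), 2) = Rational(184525056, 4225)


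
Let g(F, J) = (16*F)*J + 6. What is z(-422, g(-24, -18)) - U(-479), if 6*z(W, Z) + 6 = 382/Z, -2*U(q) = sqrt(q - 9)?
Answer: -20563/20754 + I*sqrt(122) ≈ -0.9908 + 11.045*I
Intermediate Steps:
g(F, J) = 6 + 16*F*J (g(F, J) = 16*F*J + 6 = 6 + 16*F*J)
U(q) = -sqrt(-9 + q)/2 (U(q) = -sqrt(q - 9)/2 = -sqrt(-9 + q)/2)
z(W, Z) = -1 + 191/(3*Z) (z(W, Z) = -1 + (382/Z)/6 = -1 + 191/(3*Z))
z(-422, g(-24, -18)) - U(-479) = (191/3 - (6 + 16*(-24)*(-18)))/(6 + 16*(-24)*(-18)) - (-1)*sqrt(-9 - 479)/2 = (191/3 - (6 + 6912))/(6 + 6912) - (-1)*sqrt(-488)/2 = (191/3 - 1*6918)/6918 - (-1)*2*I*sqrt(122)/2 = (191/3 - 6918)/6918 - (-1)*I*sqrt(122) = (1/6918)*(-20563/3) + I*sqrt(122) = -20563/20754 + I*sqrt(122)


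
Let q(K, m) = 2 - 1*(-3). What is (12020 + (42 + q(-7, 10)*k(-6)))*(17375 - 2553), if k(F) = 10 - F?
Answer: 179968724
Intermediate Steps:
q(K, m) = 5 (q(K, m) = 2 + 3 = 5)
(12020 + (42 + q(-7, 10)*k(-6)))*(17375 - 2553) = (12020 + (42 + 5*(10 - 1*(-6))))*(17375 - 2553) = (12020 + (42 + 5*(10 + 6)))*14822 = (12020 + (42 + 5*16))*14822 = (12020 + (42 + 80))*14822 = (12020 + 122)*14822 = 12142*14822 = 179968724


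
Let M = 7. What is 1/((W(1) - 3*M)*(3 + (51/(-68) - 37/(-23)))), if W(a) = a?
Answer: -23/1775 ≈ -0.012958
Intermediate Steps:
1/((W(1) - 3*M)*(3 + (51/(-68) - 37/(-23)))) = 1/((1 - 3*7)*(3 + (51/(-68) - 37/(-23)))) = 1/((1 - 21)*(3 + (51*(-1/68) - 37*(-1/23)))) = 1/(-20*(3 + (-¾ + 37/23))) = 1/(-20*(3 + 79/92)) = 1/(-20*355/92) = 1/(-1775/23) = -23/1775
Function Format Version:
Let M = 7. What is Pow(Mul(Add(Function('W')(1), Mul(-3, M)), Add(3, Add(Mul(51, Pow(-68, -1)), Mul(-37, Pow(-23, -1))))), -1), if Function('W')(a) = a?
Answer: Rational(-23, 1775) ≈ -0.012958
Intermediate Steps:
Pow(Mul(Add(Function('W')(1), Mul(-3, M)), Add(3, Add(Mul(51, Pow(-68, -1)), Mul(-37, Pow(-23, -1))))), -1) = Pow(Mul(Add(1, Mul(-3, 7)), Add(3, Add(Mul(51, Pow(-68, -1)), Mul(-37, Pow(-23, -1))))), -1) = Pow(Mul(Add(1, -21), Add(3, Add(Mul(51, Rational(-1, 68)), Mul(-37, Rational(-1, 23))))), -1) = Pow(Mul(-20, Add(3, Add(Rational(-3, 4), Rational(37, 23)))), -1) = Pow(Mul(-20, Add(3, Rational(79, 92))), -1) = Pow(Mul(-20, Rational(355, 92)), -1) = Pow(Rational(-1775, 23), -1) = Rational(-23, 1775)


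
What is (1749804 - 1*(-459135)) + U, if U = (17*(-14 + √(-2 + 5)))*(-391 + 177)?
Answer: 2259871 - 3638*√3 ≈ 2.2536e+6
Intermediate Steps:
U = 50932 - 3638*√3 (U = (17*(-14 + √3))*(-214) = (-238 + 17*√3)*(-214) = 50932 - 3638*√3 ≈ 44631.)
(1749804 - 1*(-459135)) + U = (1749804 - 1*(-459135)) + (50932 - 3638*√3) = (1749804 + 459135) + (50932 - 3638*√3) = 2208939 + (50932 - 3638*√3) = 2259871 - 3638*√3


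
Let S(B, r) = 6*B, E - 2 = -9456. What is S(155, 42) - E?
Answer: 10384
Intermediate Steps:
E = -9454 (E = 2 - 9456 = -9454)
S(155, 42) - E = 6*155 - 1*(-9454) = 930 + 9454 = 10384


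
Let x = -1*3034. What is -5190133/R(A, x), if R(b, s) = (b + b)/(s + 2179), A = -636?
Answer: -1479187905/424 ≈ -3.4887e+6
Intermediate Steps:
x = -3034
R(b, s) = 2*b/(2179 + s) (R(b, s) = (2*b)/(2179 + s) = 2*b/(2179 + s))
-5190133/R(A, x) = -5190133/(2*(-636)/(2179 - 3034)) = -5190133/(2*(-636)/(-855)) = -5190133/(2*(-636)*(-1/855)) = -5190133/424/285 = -5190133*285/424 = -1479187905/424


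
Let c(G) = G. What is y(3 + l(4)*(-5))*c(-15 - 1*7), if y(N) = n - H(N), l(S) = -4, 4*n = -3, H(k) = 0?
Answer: 33/2 ≈ 16.500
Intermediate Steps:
n = -3/4 (n = (1/4)*(-3) = -3/4 ≈ -0.75000)
y(N) = -3/4 (y(N) = -3/4 - 1*0 = -3/4 + 0 = -3/4)
y(3 + l(4)*(-5))*c(-15 - 1*7) = -3*(-15 - 1*7)/4 = -3*(-15 - 7)/4 = -3/4*(-22) = 33/2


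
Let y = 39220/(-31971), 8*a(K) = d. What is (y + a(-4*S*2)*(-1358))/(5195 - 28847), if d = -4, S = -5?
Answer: -21669089/756178092 ≈ -0.028656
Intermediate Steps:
a(K) = -1/2 (a(K) = (1/8)*(-4) = -1/2)
y = -39220/31971 (y = 39220*(-1/31971) = -39220/31971 ≈ -1.2267)
(y + a(-4*S*2)*(-1358))/(5195 - 28847) = (-39220/31971 - 1/2*(-1358))/(5195 - 28847) = (-39220/31971 + 679)/(-23652) = (21669089/31971)*(-1/23652) = -21669089/756178092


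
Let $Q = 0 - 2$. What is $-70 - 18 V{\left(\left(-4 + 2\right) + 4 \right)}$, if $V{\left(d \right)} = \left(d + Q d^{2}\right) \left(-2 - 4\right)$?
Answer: $-718$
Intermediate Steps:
$Q = -2$ ($Q = 0 - 2 = -2$)
$V{\left(d \right)} = - 6 d + 12 d^{2}$ ($V{\left(d \right)} = \left(d - 2 d^{2}\right) \left(-2 - 4\right) = \left(d - 2 d^{2}\right) \left(-6\right) = - 6 d + 12 d^{2}$)
$-70 - 18 V{\left(\left(-4 + 2\right) + 4 \right)} = -70 - 18 \cdot 6 \left(\left(-4 + 2\right) + 4\right) \left(-1 + 2 \left(\left(-4 + 2\right) + 4\right)\right) = -70 - 18 \cdot 6 \left(-2 + 4\right) \left(-1 + 2 \left(-2 + 4\right)\right) = -70 - 18 \cdot 6 \cdot 2 \left(-1 + 2 \cdot 2\right) = -70 - 18 \cdot 6 \cdot 2 \left(-1 + 4\right) = -70 - 18 \cdot 6 \cdot 2 \cdot 3 = -70 - 648 = -718$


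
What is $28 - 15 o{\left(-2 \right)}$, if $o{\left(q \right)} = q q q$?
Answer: $148$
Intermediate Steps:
$o{\left(q \right)} = q^{3}$ ($o{\left(q \right)} = q^{2} q = q^{3}$)
$28 - 15 o{\left(-2 \right)} = 28 - 15 \left(-2\right)^{3} = 28 - -120 = 28 + 120 = 148$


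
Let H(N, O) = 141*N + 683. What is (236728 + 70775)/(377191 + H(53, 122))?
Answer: 102501/128449 ≈ 0.79799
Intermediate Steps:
H(N, O) = 683 + 141*N
(236728 + 70775)/(377191 + H(53, 122)) = (236728 + 70775)/(377191 + (683 + 141*53)) = 307503/(377191 + (683 + 7473)) = 307503/(377191 + 8156) = 307503/385347 = 307503*(1/385347) = 102501/128449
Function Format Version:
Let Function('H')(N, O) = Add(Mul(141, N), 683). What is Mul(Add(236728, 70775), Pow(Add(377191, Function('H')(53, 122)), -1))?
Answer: Rational(102501, 128449) ≈ 0.79799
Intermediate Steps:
Function('H')(N, O) = Add(683, Mul(141, N))
Mul(Add(236728, 70775), Pow(Add(377191, Function('H')(53, 122)), -1)) = Mul(Add(236728, 70775), Pow(Add(377191, Add(683, Mul(141, 53))), -1)) = Mul(307503, Pow(Add(377191, Add(683, 7473)), -1)) = Mul(307503, Pow(Add(377191, 8156), -1)) = Mul(307503, Pow(385347, -1)) = Mul(307503, Rational(1, 385347)) = Rational(102501, 128449)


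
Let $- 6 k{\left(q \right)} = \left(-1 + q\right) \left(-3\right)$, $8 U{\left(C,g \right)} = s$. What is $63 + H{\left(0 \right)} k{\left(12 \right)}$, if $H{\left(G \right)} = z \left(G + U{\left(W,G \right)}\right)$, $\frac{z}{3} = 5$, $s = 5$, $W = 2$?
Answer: $\frac{1833}{16} \approx 114.56$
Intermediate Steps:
$z = 15$ ($z = 3 \cdot 5 = 15$)
$U{\left(C,g \right)} = \frac{5}{8}$ ($U{\left(C,g \right)} = \frac{1}{8} \cdot 5 = \frac{5}{8}$)
$k{\left(q \right)} = - \frac{1}{2} + \frac{q}{2}$ ($k{\left(q \right)} = - \frac{\left(-1 + q\right) \left(-3\right)}{6} = - \frac{3 - 3 q}{6} = - \frac{1}{2} + \frac{q}{2}$)
$H{\left(G \right)} = \frac{75}{8} + 15 G$ ($H{\left(G \right)} = 15 \left(G + \frac{5}{8}\right) = 15 \left(\frac{5}{8} + G\right) = \frac{75}{8} + 15 G$)
$63 + H{\left(0 \right)} k{\left(12 \right)} = 63 + \left(\frac{75}{8} + 15 \cdot 0\right) \left(- \frac{1}{2} + \frac{1}{2} \cdot 12\right) = 63 + \left(\frac{75}{8} + 0\right) \left(- \frac{1}{2} + 6\right) = 63 + \frac{75}{8} \cdot \frac{11}{2} = 63 + \frac{825}{16} = \frac{1833}{16}$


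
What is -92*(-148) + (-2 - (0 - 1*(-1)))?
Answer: 13613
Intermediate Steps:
-92*(-148) + (-2 - (0 - 1*(-1))) = 13616 + (-2 - (0 + 1)) = 13616 + (-2 - 1*1) = 13616 + (-2 - 1) = 13616 - 3 = 13613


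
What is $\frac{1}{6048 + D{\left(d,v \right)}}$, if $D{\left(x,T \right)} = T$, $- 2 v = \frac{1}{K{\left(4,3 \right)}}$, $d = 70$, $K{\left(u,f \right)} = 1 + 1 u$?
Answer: $\frac{10}{60479} \approx 0.00016535$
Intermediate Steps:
$K{\left(u,f \right)} = 1 + u$
$v = - \frac{1}{10}$ ($v = - \frac{1}{2 \left(1 + 4\right)} = - \frac{1}{2 \cdot 5} = \left(- \frac{1}{2}\right) \frac{1}{5} = - \frac{1}{10} \approx -0.1$)
$\frac{1}{6048 + D{\left(d,v \right)}} = \frac{1}{6048 - \frac{1}{10}} = \frac{1}{\frac{60479}{10}} = \frac{10}{60479}$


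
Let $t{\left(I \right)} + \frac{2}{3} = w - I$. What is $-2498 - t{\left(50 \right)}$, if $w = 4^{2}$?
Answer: $- \frac{7390}{3} \approx -2463.3$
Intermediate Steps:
$w = 16$
$t{\left(I \right)} = \frac{46}{3} - I$ ($t{\left(I \right)} = - \frac{2}{3} - \left(-16 + I\right) = \frac{46}{3} - I$)
$-2498 - t{\left(50 \right)} = -2498 - \left(\frac{46}{3} - 50\right) = -2498 - - \frac{104}{3} = -2498 + \frac{104}{3} = - \frac{7390}{3}$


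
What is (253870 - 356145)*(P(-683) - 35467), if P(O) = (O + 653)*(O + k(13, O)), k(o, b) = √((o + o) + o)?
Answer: 1531772675 + 3068250*√39 ≈ 1.5509e+9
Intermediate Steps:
k(o, b) = √3*√o (k(o, b) = √(2*o + o) = √(3*o) = √3*√o)
P(O) = (653 + O)*(O + √39) (P(O) = (O + 653)*(O + √3*√13) = (653 + O)*(O + √39))
(253870 - 356145)*(P(-683) - 35467) = (253870 - 356145)*(((-683)² + 653*(-683) + 653*√39 - 683*√39) - 35467) = -102275*((466489 - 445999 + 653*√39 - 683*√39) - 35467) = -102275*((20490 - 30*√39) - 35467) = -102275*(-14977 - 30*√39) = 1531772675 + 3068250*√39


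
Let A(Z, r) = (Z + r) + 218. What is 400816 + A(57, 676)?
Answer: 401767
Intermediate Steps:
A(Z, r) = 218 + Z + r
400816 + A(57, 676) = 400816 + (218 + 57 + 676) = 400816 + 951 = 401767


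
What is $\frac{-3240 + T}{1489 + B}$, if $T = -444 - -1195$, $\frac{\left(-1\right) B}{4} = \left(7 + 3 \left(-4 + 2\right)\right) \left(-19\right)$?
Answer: $- \frac{2489}{1565} \approx -1.5904$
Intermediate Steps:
$B = 76$ ($B = - 4 \left(7 + 3 \left(-4 + 2\right)\right) \left(-19\right) = - 4 \left(7 + 3 \left(-2\right)\right) \left(-19\right) = - 4 \left(7 - 6\right) \left(-19\right) = - 4 \cdot 1 \left(-19\right) = \left(-4\right) \left(-19\right) = 76$)
$T = 751$ ($T = -444 + 1195 = 751$)
$\frac{-3240 + T}{1489 + B} = \frac{-3240 + 751}{1489 + 76} = - \frac{2489}{1565}$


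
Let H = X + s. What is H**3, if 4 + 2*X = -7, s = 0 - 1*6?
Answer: -12167/8 ≈ -1520.9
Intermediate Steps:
s = -6 (s = 0 - 6 = -6)
X = -11/2 (X = -2 + (1/2)*(-7) = -2 - 7/2 = -11/2 ≈ -5.5000)
H = -23/2 (H = -11/2 - 6 = -23/2 ≈ -11.500)
H**3 = (-23/2)**3 = -12167/8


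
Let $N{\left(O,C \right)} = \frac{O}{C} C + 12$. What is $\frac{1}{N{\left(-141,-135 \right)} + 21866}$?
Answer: $\frac{1}{21737} \approx 4.6004 \cdot 10^{-5}$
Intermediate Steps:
$N{\left(O,C \right)} = 12 + O$ ($N{\left(O,C \right)} = \frac{O}{C} C + 12 = O + 12 = 12 + O$)
$\frac{1}{N{\left(-141,-135 \right)} + 21866} = \frac{1}{\left(12 - 141\right) + 21866} = \frac{1}{-129 + 21866} = \frac{1}{21737}$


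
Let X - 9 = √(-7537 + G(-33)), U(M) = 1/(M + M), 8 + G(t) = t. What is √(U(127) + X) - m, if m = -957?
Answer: 957 + √(580898 + 193548*I*√842)/254 ≈ 963.95 + 6.2655*I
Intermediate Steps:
G(t) = -8 + t
U(M) = 1/(2*M)
X = 9 + 3*I*√842 (X = 9 + √(-7537 + (-8 - 33)) = 9 + √(-7537 - 41) = 9 + √(-7578) = 9 + 3*I*√842 ≈ 9.0 + 87.052*I)
√(U(127) + X) - m = √((½)/127 + (9 + 3*I*√842)) - 1*(-957) = √((½)*(1/127) + (9 + 3*I*√842)) + 957 = √(1/254 + (9 + 3*I*√842)) + 957 = √(2287/254 + 3*I*√842) + 957 = 957 + √(2287/254 + 3*I*√842)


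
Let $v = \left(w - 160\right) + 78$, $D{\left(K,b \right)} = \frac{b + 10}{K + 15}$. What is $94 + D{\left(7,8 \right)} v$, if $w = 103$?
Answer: $\frac{1223}{11} \approx 111.18$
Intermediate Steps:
$D{\left(K,b \right)} = \frac{10 + b}{15 + K}$
$v = 21$ ($v = \left(103 - 160\right) + 78 = -57 + 78 = 21$)
$94 + D{\left(7,8 \right)} v = 94 + \frac{10 + 8}{15 + 7} \cdot 21 = 94 + \frac{1}{22} \cdot 18 \cdot 21 = 94 + \frac{9}{11} \cdot 21 = 94 + \frac{189}{11} = \frac{1223}{11}$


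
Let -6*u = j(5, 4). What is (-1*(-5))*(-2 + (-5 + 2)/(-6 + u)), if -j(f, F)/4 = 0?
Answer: -15/2 ≈ -7.5000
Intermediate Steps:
j(f, F) = 0 (j(f, F) = -4*0 = 0)
u = 0 (u = -1/6*0 = 0)
(-1*(-5))*(-2 + (-5 + 2)/(-6 + u)) = (-1*(-5))*(-2 + (-5 + 2)/(-6 + 0)) = 5*(-2 - 3/(-6)) = 5*(-2 - 3*(-1/6)) = 5*(-2 + 1/2) = 5*(-3/2) = -15/2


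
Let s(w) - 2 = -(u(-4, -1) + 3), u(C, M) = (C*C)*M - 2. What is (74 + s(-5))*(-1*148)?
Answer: -13468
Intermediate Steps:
u(C, M) = -2 + M*C² (u(C, M) = C²*M - 2 = M*C² - 2 = -2 + M*C²)
s(w) = 17 (s(w) = 2 - ((-2 - 1*(-4)²) + 3) = 2 - ((-2 - 1*16) + 3) = 2 - ((-2 - 16) + 3) = 2 - (-18 + 3) = 2 - 1*(-15) = 2 + 15 = 17)
(74 + s(-5))*(-1*148) = (74 + 17)*(-1*148) = 91*(-148) = -13468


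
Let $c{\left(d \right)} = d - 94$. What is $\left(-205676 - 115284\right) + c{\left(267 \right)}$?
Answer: $-320787$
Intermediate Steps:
$c{\left(d \right)} = -94 + d$ ($c{\left(d \right)} = d - 94 = -94 + d$)
$\left(-205676 - 115284\right) + c{\left(267 \right)} = \left(-205676 - 115284\right) + \left(-94 + 267\right) = -320960 + 173 = -320787$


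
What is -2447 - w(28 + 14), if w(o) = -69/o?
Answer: -34235/14 ≈ -2445.4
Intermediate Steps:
-2447 - w(28 + 14) = -2447 - (-69)/(28 + 14) = -2447 - (-69)/42 = -2447 - 1*(-23/14) = -2447 + 23/14 = -34235/14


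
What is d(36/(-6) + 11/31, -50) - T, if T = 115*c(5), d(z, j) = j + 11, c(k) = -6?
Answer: 651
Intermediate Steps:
d(z, j) = 11 + j
T = -690 (T = 115*(-6) = -690)
d(36/(-6) + 11/31, -50) - T = (11 - 50) - 1*(-690) = -39 + 690 = 651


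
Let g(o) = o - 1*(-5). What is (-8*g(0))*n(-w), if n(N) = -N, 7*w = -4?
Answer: 160/7 ≈ 22.857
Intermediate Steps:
w = -4/7 (w = (⅐)*(-4) = -4/7 ≈ -0.57143)
g(o) = 5 + o (g(o) = o + 5 = 5 + o)
(-8*g(0))*n(-w) = (-8*(5 + 0))*(-(-1)*(-4)/7) = (-8*5)*(-1*4/7) = -40*(-4/7) = 160/7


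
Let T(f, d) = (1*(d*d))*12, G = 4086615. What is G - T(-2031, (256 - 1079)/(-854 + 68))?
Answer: 210390522716/51483 ≈ 4.0866e+6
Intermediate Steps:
T(f, d) = 12*d² (T(f, d) = (1*d²)*12 = d²*12 = 12*d²)
G - T(-2031, (256 - 1079)/(-854 + 68)) = 4086615 - 12*((256 - 1079)/(-854 + 68))² = 4086615 - 12*(-823/(-786))² = 4086615 - 12*(-823*(-1/786))² = 4086615 - 12*(823/786)² = 4086615 - 12*677329/617796 = 4086615 - 1*677329/51483 = 4086615 - 677329/51483 = 210390522716/51483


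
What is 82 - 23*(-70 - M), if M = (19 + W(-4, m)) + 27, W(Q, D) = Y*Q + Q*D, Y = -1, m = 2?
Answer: 2658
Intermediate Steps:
W(Q, D) = -Q + D*Q (W(Q, D) = -Q + Q*D = -Q + D*Q)
M = 42 (M = (19 - 4*(-1 + 2)) + 27 = (19 - 4*1) + 27 = (19 - 4) + 27 = 15 + 27 = 42)
82 - 23*(-70 - M) = 82 - 23*(-70 - 1*42) = 82 - 23*(-70 - 42) = 82 - 23*(-112) = 82 + 2576 = 2658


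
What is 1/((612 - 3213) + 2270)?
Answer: -1/331 ≈ -0.0030211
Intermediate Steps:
1/((612 - 3213) + 2270) = 1/(-2601 + 2270) = 1/(-331) = -1/331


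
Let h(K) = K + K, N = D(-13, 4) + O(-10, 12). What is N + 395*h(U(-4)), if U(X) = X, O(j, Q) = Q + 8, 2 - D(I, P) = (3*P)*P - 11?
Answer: -3175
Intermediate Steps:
D(I, P) = 13 - 3*P**2 (D(I, P) = 2 - ((3*P)*P - 11) = 2 - (3*P**2 - 11) = 2 - (-11 + 3*P**2) = 2 + (11 - 3*P**2) = 13 - 3*P**2)
O(j, Q) = 8 + Q
N = -15 (N = (13 - 3*4**2) + (8 + 12) = (13 - 3*16) + 20 = (13 - 48) + 20 = -35 + 20 = -15)
h(K) = 2*K
N + 395*h(U(-4)) = -15 + 395*(2*(-4)) = -15 + 395*(-8) = -15 - 3160 = -3175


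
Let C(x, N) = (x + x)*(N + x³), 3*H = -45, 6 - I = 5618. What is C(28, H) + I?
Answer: 1222860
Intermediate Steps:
I = -5612 (I = 6 - 1*5618 = 6 - 5618 = -5612)
H = -15 (H = (⅓)*(-45) = -15)
C(x, N) = 2*x*(N + x³) (C(x, N) = (2*x)*(N + x³) = 2*x*(N + x³))
C(28, H) + I = 2*28*(-15 + 28³) - 5612 = 2*28*(-15 + 21952) - 5612 = 2*28*21937 - 5612 = 1228472 - 5612 = 1222860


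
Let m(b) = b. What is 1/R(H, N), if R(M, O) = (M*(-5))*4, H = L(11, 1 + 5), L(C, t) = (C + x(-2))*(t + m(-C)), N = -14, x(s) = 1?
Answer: 1/1200 ≈ 0.00083333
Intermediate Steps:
L(C, t) = (1 + C)*(t - C) (L(C, t) = (C + 1)*(t - C) = (1 + C)*(t - C))
H = -60 (H = (1 + 5) - 1*11 - 1*11² + 11*(1 + 5) = 6 - 11 - 1*121 + 11*6 = 6 - 11 - 121 + 66 = -60)
R(M, O) = -20*M (R(M, O) = -5*M*4 = -20*M)
1/R(H, N) = 1/(-20*(-60)) = 1/1200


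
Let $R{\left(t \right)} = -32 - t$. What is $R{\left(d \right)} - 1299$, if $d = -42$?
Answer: $-1289$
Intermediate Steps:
$R{\left(d \right)} - 1299 = \left(-32 - -42\right) - 1299 = \left(-32 + 42\right) - 1299 = 10 - 1299 = -1289$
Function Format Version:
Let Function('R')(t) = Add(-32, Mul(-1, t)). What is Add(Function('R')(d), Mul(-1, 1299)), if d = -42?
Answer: -1289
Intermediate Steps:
Add(Function('R')(d), Mul(-1, 1299)) = Add(Add(-32, Mul(-1, -42)), Mul(-1, 1299)) = Add(Add(-32, 42), -1299) = Add(10, -1299) = -1289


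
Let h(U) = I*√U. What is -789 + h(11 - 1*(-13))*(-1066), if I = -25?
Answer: -789 + 53300*√6 ≈ 1.2977e+5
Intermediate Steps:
h(U) = -25*√U
-789 + h(11 - 1*(-13))*(-1066) = -789 - 25*√(11 - 1*(-13))*(-1066) = -789 - 25*√(11 + 13)*(-1066) = -789 - 50*√6*(-1066) = -789 + 53300*√6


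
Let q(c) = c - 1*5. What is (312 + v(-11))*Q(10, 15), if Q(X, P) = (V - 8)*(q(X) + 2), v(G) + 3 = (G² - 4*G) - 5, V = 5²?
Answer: 55811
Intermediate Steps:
q(c) = -5 + c (q(c) = c - 5 = -5 + c)
V = 25
v(G) = -8 + G² - 4*G (v(G) = -3 + ((G² - 4*G) - 5) = -3 + (-5 + G² - 4*G) = -8 + G² - 4*G)
Q(X, P) = -51 + 17*X (Q(X, P) = (25 - 8)*((-5 + X) + 2) = 17*(-3 + X) = -51 + 17*X)
(312 + v(-11))*Q(10, 15) = (312 + (-8 + (-11)² - 4*(-11)))*(-51 + 17*10) = (312 + (-8 + 121 + 44))*(-51 + 170) = (312 + 157)*119 = 469*119 = 55811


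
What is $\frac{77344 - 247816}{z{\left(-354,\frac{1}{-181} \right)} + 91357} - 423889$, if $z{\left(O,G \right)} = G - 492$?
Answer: $- \frac{580962368569}{1370547} \approx -4.2389 \cdot 10^{5}$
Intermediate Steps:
$z{\left(O,G \right)} = -492 + G$
$\frac{77344 - 247816}{z{\left(-354,\frac{1}{-181} \right)} + 91357} - 423889 = \frac{77344 - 247816}{\left(-492 + \frac{1}{-181}\right) + 91357} - 423889 = - \frac{170472}{\left(-492 - \frac{1}{181}\right) + 91357} - 423889 = - \frac{170472}{- \frac{89053}{181} + 91357} - 423889 = - \frac{170472}{\frac{16446564}{181}} - 423889 = \left(-170472\right) \frac{181}{16446564} - 423889 = - \frac{2571286}{1370547} - 423889 = - \frac{580962368569}{1370547}$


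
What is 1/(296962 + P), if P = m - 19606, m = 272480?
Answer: 1/549836 ≈ 1.8187e-6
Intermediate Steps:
P = 252874 (P = 272480 - 19606 = 252874)
1/(296962 + P) = 1/(296962 + 252874) = 1/549836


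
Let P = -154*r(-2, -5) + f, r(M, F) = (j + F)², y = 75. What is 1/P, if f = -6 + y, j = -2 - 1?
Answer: -1/9787 ≈ -0.00010218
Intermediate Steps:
j = -3
r(M, F) = (-3 + F)²
f = 69 (f = -6 + 75 = 69)
P = -9787 (P = -154*(-3 - 5)² + 69 = -154*(-8)² + 69 = -154*64 + 69 = -9856 + 69 = -9787)
1/P = 1/(-9787) = -1/9787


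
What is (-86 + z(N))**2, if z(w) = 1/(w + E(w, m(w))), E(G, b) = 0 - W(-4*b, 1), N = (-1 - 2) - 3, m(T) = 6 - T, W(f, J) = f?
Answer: 13039321/1764 ≈ 7391.9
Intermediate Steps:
N = -6 (N = -3 - 3 = -6)
E(G, b) = 4*b (E(G, b) = 0 - (-4)*b = 0 + 4*b = 4*b)
z(w) = 1/(24 - 3*w) (z(w) = 1/(w + 4*(6 - w)) = 1/(w + (24 - 4*w)) = 1/(24 - 3*w))
(-86 + z(N))**2 = (-86 + 1/(3*(8 - 1*(-6))))**2 = (-86 + 1/(3*(8 + 6)))**2 = (-86 + (1/3)/14)**2 = (-86 + (1/3)*(1/14))**2 = (-86 + 1/42)**2 = (-3611/42)**2 = 13039321/1764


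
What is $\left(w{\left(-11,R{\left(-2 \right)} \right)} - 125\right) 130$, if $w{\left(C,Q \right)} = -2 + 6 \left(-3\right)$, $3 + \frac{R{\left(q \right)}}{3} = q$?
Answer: $-18850$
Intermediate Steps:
$R{\left(q \right)} = -9 + 3 q$
$w{\left(C,Q \right)} = -20$ ($w{\left(C,Q \right)} = -2 - 18 = -20$)
$\left(w{\left(-11,R{\left(-2 \right)} \right)} - 125\right) 130 = \left(-20 - 125\right) 130 = \left(-145\right) 130 = -18850$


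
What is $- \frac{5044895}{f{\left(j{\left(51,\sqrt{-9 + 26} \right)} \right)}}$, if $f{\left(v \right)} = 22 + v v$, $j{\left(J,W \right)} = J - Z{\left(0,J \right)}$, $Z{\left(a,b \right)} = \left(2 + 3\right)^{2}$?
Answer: $- \frac{5044895}{698} \approx -7227.6$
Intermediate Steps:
$Z{\left(a,b \right)} = 25$ ($Z{\left(a,b \right)} = 5^{2} = 25$)
$j{\left(J,W \right)} = -25 + J$ ($j{\left(J,W \right)} = J - 25 = -25 + J$)
$f{\left(v \right)} = 22 + v^{2}$
$- \frac{5044895}{f{\left(j{\left(51,\sqrt{-9 + 26} \right)} \right)}} = - \frac{5044895}{22 + \left(-25 + 51\right)^{2}} = - \frac{5044895}{22 + 26^{2}} = - \frac{5044895}{22 + 676} = - \frac{5044895}{698}$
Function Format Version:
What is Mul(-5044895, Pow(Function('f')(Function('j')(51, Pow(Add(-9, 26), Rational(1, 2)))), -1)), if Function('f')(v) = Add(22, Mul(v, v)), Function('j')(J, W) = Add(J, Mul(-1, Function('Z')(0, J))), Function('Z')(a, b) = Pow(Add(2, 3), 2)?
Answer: Rational(-5044895, 698) ≈ -7227.6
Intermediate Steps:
Function('Z')(a, b) = 25 (Function('Z')(a, b) = Pow(5, 2) = 25)
Function('j')(J, W) = Add(-25, J) (Function('j')(J, W) = Add(J, Mul(-1, 25)) = Add(J, -25) = Add(-25, J))
Function('f')(v) = Add(22, Pow(v, 2))
Mul(-5044895, Pow(Function('f')(Function('j')(51, Pow(Add(-9, 26), Rational(1, 2)))), -1)) = Mul(-5044895, Pow(Add(22, Pow(Add(-25, 51), 2)), -1)) = Mul(-5044895, Pow(Add(22, Pow(26, 2)), -1)) = Mul(-5044895, Pow(Add(22, 676), -1)) = Mul(-5044895, Pow(698, -1)) = Mul(-5044895, Rational(1, 698)) = Rational(-5044895, 698)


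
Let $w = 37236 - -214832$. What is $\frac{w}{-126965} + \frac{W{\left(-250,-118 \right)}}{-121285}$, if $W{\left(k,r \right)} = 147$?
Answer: $- \frac{6118146247}{3079790005} \approx -1.9865$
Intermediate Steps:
$w = 252068$ ($w = 37236 + 214832 = 252068$)
$\frac{w}{-126965} + \frac{W{\left(-250,-118 \right)}}{-121285} = \frac{252068}{-126965} + \frac{147}{-121285} = 252068 \left(- \frac{1}{126965}\right) + 147 \left(- \frac{1}{121285}\right) = - \frac{252068}{126965} - \frac{147}{121285} = - \frac{6118146247}{3079790005}$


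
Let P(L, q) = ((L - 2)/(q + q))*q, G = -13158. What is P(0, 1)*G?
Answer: 13158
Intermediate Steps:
P(L, q) = -1 + L/2 (P(L, q) = ((-2 + L)/((2*q)))*q = ((-2 + L)*(1/(2*q)))*q = ((-2 + L)/(2*q))*q = -1 + L/2)
P(0, 1)*G = (-1 + (½)*0)*(-13158) = (-1 + 0)*(-13158) = -1*(-13158) = 13158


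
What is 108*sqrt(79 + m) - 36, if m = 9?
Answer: -36 + 216*sqrt(22) ≈ 977.13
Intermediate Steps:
108*sqrt(79 + m) - 36 = 108*sqrt(79 + 9) - 36 = 108*sqrt(88) - 36 = 108*(2*sqrt(22)) - 36 = 216*sqrt(22) - 36 = -36 + 216*sqrt(22)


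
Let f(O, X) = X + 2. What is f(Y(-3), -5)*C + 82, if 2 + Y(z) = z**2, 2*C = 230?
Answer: -263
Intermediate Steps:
C = 115 (C = (1/2)*230 = 115)
Y(z) = -2 + z**2
f(O, X) = 2 + X
f(Y(-3), -5)*C + 82 = (2 - 5)*115 + 82 = -3*115 + 82 = -345 + 82 = -263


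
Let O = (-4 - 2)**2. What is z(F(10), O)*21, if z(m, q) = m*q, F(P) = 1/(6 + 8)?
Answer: 54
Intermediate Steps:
F(P) = 1/14
O = 36 (O = (-6)**2 = 36)
z(F(10), O)*21 = ((1/14)*36)*21 = (18/7)*21 = 54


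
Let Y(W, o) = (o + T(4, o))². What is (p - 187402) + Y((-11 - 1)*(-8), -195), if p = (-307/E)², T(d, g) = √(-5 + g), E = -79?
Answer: -933415808/6241 - 3900*I*√2 ≈ -1.4956e+5 - 5515.4*I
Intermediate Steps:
Y(W, o) = (o + √(-5 + o))²
p = 94249/6241 (p = (-307/(-79))² = (-307*(-1/79))² = (307/79)² = 94249/6241 ≈ 15.102)
(p - 187402) + Y((-11 - 1)*(-8), -195) = (94249/6241 - 187402) + (-195 + √(-5 - 195))² = -1169481633/6241 + (-195 + √(-200))² = -1169481633/6241 + (-195 + 10*I*√2)²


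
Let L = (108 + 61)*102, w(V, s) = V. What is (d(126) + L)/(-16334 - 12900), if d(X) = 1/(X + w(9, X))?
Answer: -2327131/3946590 ≈ -0.58966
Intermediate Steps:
d(X) = 1/(9 + X) (d(X) = 1/(X + 9) = 1/(9 + X))
L = 17238 (L = 169*102 = 17238)
(d(126) + L)/(-16334 - 12900) = (1/(9 + 126) + 17238)/(-16334 - 12900) = (1/135 + 17238)/(-29234) = (1/135 + 17238)*(-1/29234) = (2327131/135)*(-1/29234) = -2327131/3946590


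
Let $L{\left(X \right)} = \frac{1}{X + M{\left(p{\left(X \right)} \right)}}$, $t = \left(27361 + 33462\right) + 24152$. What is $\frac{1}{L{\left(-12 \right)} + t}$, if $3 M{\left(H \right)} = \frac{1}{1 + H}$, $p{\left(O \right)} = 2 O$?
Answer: $\frac{829}{70444206} \approx 1.1768 \cdot 10^{-5}$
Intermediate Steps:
$M{\left(H \right)} = \frac{1}{3 \left(1 + H\right)}$
$t = 84975$ ($t = 60823 + 24152 = 84975$)
$L{\left(X \right)} = \frac{1}{X + \frac{1}{3 \left(1 + 2 X\right)}}$
$\frac{1}{L{\left(-12 \right)} + t} = \frac{1}{\frac{3 \left(1 + 2 \left(-12\right)\right)}{1 + 3 \left(-12\right) \left(1 + 2 \left(-12\right)\right)} + 84975} = \frac{1}{\frac{3 \left(1 - 24\right)}{1 + 3 \left(-12\right) \left(1 - 24\right)} + 84975} = \frac{1}{3 \frac{1}{1 + 3 \left(-12\right) \left(-23\right)} \left(-23\right) + 84975} = \frac{1}{3 \frac{1}{1 + 828} \left(-23\right) + 84975} = \frac{1}{3 \cdot \frac{1}{829} \left(-23\right) + 84975} = \frac{1}{- \frac{69}{829} + 84975} = \frac{1}{\frac{70444206}{829}} = \frac{829}{70444206}$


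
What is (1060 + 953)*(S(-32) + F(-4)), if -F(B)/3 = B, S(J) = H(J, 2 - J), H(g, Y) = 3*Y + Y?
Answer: 297924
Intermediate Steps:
H(g, Y) = 4*Y
S(J) = 8 - 4*J (S(J) = 4*(2 - J) = 8 - 4*J)
F(B) = -3*B
(1060 + 953)*(S(-32) + F(-4)) = (1060 + 953)*((8 - 4*(-32)) - 3*(-4)) = 2013*((8 + 128) + 12) = 2013*(136 + 12) = 2013*148 = 297924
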